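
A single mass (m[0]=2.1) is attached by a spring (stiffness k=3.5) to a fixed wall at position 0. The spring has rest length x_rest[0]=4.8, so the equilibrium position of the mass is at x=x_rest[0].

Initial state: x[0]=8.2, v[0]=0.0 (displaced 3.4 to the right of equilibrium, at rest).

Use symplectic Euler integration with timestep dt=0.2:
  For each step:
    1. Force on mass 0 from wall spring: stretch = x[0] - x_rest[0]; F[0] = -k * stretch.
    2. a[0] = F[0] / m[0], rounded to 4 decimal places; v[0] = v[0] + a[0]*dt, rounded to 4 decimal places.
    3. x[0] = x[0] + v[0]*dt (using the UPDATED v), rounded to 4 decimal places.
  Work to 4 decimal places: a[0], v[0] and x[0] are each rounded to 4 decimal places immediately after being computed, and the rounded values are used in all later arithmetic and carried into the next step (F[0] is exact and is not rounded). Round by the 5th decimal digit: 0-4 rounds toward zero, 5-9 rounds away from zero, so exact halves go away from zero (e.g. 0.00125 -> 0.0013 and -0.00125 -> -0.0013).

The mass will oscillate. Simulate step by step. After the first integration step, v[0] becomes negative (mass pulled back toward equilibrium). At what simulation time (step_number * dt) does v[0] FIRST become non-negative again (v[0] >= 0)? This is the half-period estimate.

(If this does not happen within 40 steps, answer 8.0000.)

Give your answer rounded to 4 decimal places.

Step 0: x=[8.2000] v=[0.0000]
Step 1: x=[7.9733] v=[-1.1333]
Step 2: x=[7.5351] v=[-2.1911]
Step 3: x=[6.9145] v=[-3.1028]
Step 4: x=[6.1530] v=[-3.8076]
Step 5: x=[5.3013] v=[-4.2586]
Step 6: x=[4.4162] v=[-4.4257]
Step 7: x=[3.5566] v=[-4.2978]
Step 8: x=[2.7799] v=[-3.8833]
Step 9: x=[2.1379] v=[-3.2099]
Step 10: x=[1.6734] v=[-2.3225]
Step 11: x=[1.4173] v=[-1.2803]
Step 12: x=[1.3868] v=[-0.1527]
Step 13: x=[1.5838] v=[0.9850]
First v>=0 after going negative at step 13, time=2.6000

Answer: 2.6000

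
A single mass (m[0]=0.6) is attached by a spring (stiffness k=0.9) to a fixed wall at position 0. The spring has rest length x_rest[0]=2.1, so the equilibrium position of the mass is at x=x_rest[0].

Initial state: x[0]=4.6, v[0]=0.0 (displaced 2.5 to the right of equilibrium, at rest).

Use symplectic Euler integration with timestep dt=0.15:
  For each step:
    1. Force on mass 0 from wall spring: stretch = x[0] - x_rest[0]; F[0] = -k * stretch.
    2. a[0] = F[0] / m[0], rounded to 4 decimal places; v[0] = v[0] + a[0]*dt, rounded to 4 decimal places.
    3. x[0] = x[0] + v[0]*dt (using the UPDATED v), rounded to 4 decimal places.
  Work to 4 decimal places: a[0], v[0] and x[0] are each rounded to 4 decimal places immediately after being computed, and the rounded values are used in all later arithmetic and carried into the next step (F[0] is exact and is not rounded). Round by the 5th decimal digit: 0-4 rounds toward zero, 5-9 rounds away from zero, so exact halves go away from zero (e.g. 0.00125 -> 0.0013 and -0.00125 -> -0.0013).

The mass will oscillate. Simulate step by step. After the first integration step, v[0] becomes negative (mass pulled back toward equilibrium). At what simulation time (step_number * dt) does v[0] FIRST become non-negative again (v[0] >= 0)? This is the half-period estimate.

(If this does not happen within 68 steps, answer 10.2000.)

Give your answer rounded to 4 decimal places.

Answer: 2.7000

Derivation:
Step 0: x=[4.6000] v=[0.0000]
Step 1: x=[4.5156] v=[-0.5625]
Step 2: x=[4.3497] v=[-1.1060]
Step 3: x=[4.1079] v=[-1.6122]
Step 4: x=[3.7983] v=[-2.0640]
Step 5: x=[3.4314] v=[-2.4461]
Step 6: x=[3.0195] v=[-2.7457]
Step 7: x=[2.5766] v=[-2.9526]
Step 8: x=[2.1176] v=[-3.0598]
Step 9: x=[1.6580] v=[-3.0638]
Step 10: x=[1.2133] v=[-2.9644]
Step 11: x=[0.7986] v=[-2.7649]
Step 12: x=[0.4278] v=[-2.4721]
Step 13: x=[0.1134] v=[-2.0959]
Step 14: x=[-0.1339] v=[-1.6489]
Step 15: x=[-0.3058] v=[-1.1463]
Step 16: x=[-0.3966] v=[-0.6050]
Step 17: x=[-0.4031] v=[-0.0433]
Step 18: x=[-0.3251] v=[0.5199]
First v>=0 after going negative at step 18, time=2.7000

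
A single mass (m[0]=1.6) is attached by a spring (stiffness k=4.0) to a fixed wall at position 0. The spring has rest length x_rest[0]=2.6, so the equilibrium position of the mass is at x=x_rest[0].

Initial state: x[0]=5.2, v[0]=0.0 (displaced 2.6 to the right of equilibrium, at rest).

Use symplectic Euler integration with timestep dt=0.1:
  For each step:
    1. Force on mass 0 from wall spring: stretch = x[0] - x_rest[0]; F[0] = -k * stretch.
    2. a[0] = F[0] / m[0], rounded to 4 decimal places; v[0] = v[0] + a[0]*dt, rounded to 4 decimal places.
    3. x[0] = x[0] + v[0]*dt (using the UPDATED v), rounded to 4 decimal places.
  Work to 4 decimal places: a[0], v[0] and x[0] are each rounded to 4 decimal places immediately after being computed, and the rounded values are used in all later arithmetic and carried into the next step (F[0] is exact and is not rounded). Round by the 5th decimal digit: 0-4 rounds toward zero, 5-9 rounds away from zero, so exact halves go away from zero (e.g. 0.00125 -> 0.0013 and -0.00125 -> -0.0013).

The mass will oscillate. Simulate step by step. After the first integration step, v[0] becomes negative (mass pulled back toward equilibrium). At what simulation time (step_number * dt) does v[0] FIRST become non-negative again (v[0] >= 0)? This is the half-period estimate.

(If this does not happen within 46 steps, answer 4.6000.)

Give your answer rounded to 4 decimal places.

Step 0: x=[5.2000] v=[0.0000]
Step 1: x=[5.1350] v=[-0.6500]
Step 2: x=[5.0066] v=[-1.2838]
Step 3: x=[4.8181] v=[-1.8855]
Step 4: x=[4.5741] v=[-2.4400]
Step 5: x=[4.2808] v=[-2.9335]
Step 6: x=[3.9454] v=[-3.3537]
Step 7: x=[3.5764] v=[-3.6901]
Step 8: x=[3.1830] v=[-3.9342]
Step 9: x=[2.7750] v=[-4.0800]
Step 10: x=[2.3626] v=[-4.1238]
Step 11: x=[1.9562] v=[-4.0645]
Step 12: x=[1.5658] v=[-3.9036]
Step 13: x=[1.2013] v=[-3.6451]
Step 14: x=[0.8718] v=[-3.2954]
Step 15: x=[0.5855] v=[-2.8634]
Step 16: x=[0.3495] v=[-2.3598]
Step 17: x=[0.1698] v=[-1.7972]
Step 18: x=[0.0508] v=[-1.1897]
Step 19: x=[-0.0044] v=[-0.5524]
Step 20: x=[0.0055] v=[0.0987]
First v>=0 after going negative at step 20, time=2.0000

Answer: 2.0000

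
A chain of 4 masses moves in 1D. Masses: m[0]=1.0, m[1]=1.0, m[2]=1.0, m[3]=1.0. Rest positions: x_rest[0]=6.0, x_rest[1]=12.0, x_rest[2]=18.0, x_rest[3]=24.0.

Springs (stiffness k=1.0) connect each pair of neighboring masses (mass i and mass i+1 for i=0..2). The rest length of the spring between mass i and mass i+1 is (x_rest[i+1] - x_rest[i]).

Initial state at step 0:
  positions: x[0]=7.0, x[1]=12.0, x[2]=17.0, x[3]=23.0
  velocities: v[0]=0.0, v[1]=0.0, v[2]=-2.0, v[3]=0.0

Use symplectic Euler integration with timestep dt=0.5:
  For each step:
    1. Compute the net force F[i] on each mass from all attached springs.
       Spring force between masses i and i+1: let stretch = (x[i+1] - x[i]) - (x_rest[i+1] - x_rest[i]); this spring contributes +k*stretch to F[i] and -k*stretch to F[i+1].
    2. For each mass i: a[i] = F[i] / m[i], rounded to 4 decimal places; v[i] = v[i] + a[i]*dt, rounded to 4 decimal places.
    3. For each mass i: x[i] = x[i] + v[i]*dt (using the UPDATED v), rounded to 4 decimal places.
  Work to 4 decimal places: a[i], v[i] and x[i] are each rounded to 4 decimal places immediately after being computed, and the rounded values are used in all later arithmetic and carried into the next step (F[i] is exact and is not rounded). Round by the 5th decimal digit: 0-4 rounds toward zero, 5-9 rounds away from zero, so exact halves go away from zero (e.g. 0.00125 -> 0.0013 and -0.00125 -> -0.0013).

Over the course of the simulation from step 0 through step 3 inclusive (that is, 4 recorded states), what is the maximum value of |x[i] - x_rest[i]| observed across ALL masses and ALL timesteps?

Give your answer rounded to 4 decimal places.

Step 0: x=[7.0000 12.0000 17.0000 23.0000] v=[0.0000 0.0000 -2.0000 0.0000]
Step 1: x=[6.7500 12.0000 16.2500 23.0000] v=[-0.5000 0.0000 -1.5000 0.0000]
Step 2: x=[6.3125 11.7500 16.1250 22.8125] v=[-0.8750 -0.5000 -0.2500 -0.3750]
Step 3: x=[5.7344 11.2344 16.5782 22.4531] v=[-1.1563 -1.0313 0.9063 -0.7188]
Max displacement = 1.8750

Answer: 1.8750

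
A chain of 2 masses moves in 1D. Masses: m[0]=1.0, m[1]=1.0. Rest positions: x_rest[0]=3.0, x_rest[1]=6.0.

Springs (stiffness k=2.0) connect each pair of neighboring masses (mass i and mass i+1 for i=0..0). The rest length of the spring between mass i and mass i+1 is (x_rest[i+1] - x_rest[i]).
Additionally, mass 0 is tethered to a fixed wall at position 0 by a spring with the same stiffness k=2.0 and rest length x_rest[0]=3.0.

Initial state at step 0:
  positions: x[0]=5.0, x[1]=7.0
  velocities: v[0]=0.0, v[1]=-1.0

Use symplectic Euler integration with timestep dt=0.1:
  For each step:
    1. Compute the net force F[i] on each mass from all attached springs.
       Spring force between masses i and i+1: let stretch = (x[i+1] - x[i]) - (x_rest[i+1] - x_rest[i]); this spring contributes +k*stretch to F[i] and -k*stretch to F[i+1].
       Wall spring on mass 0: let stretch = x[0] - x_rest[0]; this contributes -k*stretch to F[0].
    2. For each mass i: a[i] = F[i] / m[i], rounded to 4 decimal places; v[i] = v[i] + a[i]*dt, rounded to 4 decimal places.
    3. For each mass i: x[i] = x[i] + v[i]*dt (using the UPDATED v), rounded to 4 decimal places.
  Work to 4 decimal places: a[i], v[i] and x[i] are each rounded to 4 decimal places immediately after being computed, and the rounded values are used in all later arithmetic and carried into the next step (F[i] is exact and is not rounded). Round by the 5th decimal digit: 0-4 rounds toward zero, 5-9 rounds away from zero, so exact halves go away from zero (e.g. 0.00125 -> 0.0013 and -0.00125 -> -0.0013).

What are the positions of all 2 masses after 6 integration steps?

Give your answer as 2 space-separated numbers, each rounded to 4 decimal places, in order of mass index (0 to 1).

Step 0: x=[5.0000 7.0000] v=[0.0000 -1.0000]
Step 1: x=[4.9400 6.9200] v=[-0.6000 -0.8000]
Step 2: x=[4.8208 6.8604] v=[-1.1920 -0.5960]
Step 3: x=[4.6460 6.8200] v=[-1.7482 -0.4039]
Step 4: x=[4.4217 6.7961] v=[-2.2426 -0.2387]
Step 5: x=[4.1565 6.7847] v=[-2.6521 -0.1136]
Step 6: x=[3.8607 6.7808] v=[-2.9578 -0.0392]

Answer: 3.8607 6.7808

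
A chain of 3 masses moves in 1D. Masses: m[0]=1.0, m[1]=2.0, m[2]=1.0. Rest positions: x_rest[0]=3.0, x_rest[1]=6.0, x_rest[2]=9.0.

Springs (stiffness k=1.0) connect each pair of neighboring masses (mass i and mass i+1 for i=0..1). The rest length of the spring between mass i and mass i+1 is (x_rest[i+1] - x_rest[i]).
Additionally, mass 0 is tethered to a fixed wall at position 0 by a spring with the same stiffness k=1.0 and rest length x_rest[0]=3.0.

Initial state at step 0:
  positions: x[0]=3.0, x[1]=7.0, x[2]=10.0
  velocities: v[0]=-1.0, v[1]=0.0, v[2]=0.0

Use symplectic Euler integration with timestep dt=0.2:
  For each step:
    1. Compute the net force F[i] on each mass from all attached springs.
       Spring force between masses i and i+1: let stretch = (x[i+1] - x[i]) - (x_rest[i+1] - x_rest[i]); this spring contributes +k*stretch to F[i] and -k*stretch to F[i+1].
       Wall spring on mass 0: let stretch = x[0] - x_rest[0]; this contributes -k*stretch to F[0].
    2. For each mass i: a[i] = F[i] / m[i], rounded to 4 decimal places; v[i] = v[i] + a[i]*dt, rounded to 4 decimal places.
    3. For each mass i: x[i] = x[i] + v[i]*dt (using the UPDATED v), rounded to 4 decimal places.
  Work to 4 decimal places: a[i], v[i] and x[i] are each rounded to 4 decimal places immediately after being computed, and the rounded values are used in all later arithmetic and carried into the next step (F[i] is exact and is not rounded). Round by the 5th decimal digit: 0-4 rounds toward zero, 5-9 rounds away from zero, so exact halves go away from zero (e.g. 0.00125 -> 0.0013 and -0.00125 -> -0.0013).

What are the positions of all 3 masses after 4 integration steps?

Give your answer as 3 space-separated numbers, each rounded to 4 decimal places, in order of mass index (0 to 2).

Answer: 2.6941 6.7857 9.9877

Derivation:
Step 0: x=[3.0000 7.0000 10.0000] v=[-1.0000 0.0000 0.0000]
Step 1: x=[2.8400 6.9800 10.0000] v=[-0.8000 -0.1000 0.0000]
Step 2: x=[2.7320 6.9376 9.9992] v=[-0.5400 -0.2120 -0.0040]
Step 3: x=[2.6829 6.8723 9.9959] v=[-0.2453 -0.3264 -0.0163]
Step 4: x=[2.6941 6.7857 9.9877] v=[0.0560 -0.4330 -0.0410]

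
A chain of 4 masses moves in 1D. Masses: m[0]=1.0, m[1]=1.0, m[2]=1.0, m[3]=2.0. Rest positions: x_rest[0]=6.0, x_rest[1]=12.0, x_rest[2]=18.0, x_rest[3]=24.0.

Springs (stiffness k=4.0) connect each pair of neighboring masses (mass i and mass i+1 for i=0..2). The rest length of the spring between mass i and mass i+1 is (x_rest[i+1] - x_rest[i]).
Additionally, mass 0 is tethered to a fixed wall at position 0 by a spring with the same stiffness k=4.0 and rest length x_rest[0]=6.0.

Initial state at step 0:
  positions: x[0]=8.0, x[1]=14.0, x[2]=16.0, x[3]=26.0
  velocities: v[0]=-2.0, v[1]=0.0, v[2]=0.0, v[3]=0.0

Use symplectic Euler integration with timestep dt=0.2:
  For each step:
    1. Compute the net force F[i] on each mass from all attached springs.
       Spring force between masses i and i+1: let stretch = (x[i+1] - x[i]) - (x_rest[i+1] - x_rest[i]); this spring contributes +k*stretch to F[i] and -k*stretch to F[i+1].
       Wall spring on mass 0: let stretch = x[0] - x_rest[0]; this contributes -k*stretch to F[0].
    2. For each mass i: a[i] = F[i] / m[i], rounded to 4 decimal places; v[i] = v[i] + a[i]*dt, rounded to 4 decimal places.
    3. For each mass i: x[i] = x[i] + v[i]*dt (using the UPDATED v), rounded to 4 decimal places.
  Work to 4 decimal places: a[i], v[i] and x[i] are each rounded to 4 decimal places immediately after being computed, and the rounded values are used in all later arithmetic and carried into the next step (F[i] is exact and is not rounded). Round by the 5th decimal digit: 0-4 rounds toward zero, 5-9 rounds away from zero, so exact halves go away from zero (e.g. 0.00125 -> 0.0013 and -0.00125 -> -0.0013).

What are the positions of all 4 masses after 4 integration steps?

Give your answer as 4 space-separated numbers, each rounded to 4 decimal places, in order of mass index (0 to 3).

Answer: 4.5460 11.2412 21.9825 24.3572

Derivation:
Step 0: x=[8.0000 14.0000 16.0000 26.0000] v=[-2.0000 0.0000 0.0000 0.0000]
Step 1: x=[7.2800 13.3600 17.2800 25.6800] v=[-3.6000 -3.2000 6.4000 -1.6000]
Step 2: x=[6.3680 12.3744 19.2768 25.1680] v=[-4.5600 -4.9280 9.9840 -2.5600]
Step 3: x=[5.3981 11.5322 21.1118 24.6647] v=[-4.8493 -4.2112 9.1750 -2.5165]
Step 4: x=[4.5460 11.2412 21.9825 24.3572] v=[-4.2605 -1.4548 4.3536 -1.5377]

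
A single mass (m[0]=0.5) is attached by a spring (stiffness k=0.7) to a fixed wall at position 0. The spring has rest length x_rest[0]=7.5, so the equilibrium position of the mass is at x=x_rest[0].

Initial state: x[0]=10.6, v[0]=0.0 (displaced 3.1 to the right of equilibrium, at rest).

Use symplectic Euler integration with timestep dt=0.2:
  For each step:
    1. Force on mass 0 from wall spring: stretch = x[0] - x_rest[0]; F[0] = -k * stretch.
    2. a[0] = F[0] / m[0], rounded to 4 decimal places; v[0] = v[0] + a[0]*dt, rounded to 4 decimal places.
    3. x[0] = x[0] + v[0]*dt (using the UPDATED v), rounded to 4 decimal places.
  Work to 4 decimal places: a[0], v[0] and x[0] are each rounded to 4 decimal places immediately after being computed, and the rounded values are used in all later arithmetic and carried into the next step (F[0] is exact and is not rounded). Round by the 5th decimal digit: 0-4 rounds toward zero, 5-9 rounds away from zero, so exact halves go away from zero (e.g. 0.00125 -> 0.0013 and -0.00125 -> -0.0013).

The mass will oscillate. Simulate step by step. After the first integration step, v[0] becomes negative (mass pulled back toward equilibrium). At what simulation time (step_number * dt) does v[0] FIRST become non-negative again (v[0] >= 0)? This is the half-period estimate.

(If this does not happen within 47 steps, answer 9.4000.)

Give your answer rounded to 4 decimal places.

Answer: 2.8000

Derivation:
Step 0: x=[10.6000] v=[0.0000]
Step 1: x=[10.4264] v=[-0.8680]
Step 2: x=[10.0889] v=[-1.6874]
Step 3: x=[9.6064] v=[-2.4123]
Step 4: x=[9.0060] v=[-3.0021]
Step 5: x=[8.3212] v=[-3.4238]
Step 6: x=[7.5905] v=[-3.6537]
Step 7: x=[6.8547] v=[-3.6790]
Step 8: x=[6.1550] v=[-3.4983]
Step 9: x=[5.5307] v=[-3.1217]
Step 10: x=[5.0166] v=[-2.5703]
Step 11: x=[4.6416] v=[-1.8749]
Step 12: x=[4.4267] v=[-1.0745]
Step 13: x=[4.3839] v=[-0.2140]
Step 14: x=[4.5156] v=[0.6585]
First v>=0 after going negative at step 14, time=2.8000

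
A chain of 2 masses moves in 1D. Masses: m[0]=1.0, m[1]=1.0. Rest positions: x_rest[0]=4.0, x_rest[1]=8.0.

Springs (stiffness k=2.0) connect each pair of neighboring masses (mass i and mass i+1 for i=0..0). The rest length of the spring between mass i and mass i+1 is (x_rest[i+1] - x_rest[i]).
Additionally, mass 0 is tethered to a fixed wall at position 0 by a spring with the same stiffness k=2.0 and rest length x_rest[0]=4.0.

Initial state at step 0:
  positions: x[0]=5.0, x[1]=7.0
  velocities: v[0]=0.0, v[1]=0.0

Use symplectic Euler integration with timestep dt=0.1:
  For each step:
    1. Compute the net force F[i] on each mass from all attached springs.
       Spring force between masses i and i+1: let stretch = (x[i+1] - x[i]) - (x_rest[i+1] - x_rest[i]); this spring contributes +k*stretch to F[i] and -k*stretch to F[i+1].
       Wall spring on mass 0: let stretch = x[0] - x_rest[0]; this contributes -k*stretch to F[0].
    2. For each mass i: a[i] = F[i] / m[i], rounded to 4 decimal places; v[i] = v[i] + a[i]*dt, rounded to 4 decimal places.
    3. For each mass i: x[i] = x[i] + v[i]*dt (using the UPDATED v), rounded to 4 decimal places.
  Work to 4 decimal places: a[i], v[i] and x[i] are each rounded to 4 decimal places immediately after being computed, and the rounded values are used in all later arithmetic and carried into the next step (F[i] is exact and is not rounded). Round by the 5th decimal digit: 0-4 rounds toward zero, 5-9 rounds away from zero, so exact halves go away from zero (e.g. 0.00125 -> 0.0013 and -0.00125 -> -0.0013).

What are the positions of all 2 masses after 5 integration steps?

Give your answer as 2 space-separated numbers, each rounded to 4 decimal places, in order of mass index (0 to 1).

Step 0: x=[5.0000 7.0000] v=[0.0000 0.0000]
Step 1: x=[4.9400 7.0400] v=[-0.6000 0.4000]
Step 2: x=[4.8232 7.1180] v=[-1.1680 0.7800]
Step 3: x=[4.6558 7.2301] v=[-1.6737 1.1210]
Step 4: x=[4.4468 7.3707] v=[-2.0900 1.4061]
Step 5: x=[4.2073 7.5328] v=[-2.3946 1.6213]

Answer: 4.2073 7.5328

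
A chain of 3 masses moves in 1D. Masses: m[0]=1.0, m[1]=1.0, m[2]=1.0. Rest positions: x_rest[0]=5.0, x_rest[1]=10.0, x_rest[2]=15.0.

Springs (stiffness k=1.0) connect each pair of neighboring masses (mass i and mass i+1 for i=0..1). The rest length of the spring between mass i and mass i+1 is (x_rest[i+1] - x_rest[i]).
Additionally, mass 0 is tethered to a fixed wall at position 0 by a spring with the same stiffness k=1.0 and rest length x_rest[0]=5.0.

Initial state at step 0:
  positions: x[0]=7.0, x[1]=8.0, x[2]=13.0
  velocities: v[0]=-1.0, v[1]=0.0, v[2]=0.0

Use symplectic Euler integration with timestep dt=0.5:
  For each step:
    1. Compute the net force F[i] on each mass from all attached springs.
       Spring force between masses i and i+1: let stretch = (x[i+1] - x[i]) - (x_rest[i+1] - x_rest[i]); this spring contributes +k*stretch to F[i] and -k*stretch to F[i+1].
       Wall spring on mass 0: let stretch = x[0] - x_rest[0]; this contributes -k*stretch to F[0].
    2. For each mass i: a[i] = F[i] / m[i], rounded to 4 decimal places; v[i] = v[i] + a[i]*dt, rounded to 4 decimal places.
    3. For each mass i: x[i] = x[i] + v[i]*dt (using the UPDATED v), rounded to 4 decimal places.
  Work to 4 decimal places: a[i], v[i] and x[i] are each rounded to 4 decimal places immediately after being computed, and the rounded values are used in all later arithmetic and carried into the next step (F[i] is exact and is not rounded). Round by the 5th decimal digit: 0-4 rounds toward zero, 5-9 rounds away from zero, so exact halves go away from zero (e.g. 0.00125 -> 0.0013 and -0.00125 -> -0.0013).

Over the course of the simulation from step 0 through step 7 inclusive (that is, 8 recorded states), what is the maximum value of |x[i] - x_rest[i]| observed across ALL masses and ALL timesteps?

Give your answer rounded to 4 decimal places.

Answer: 3.3750

Derivation:
Step 0: x=[7.0000 8.0000 13.0000] v=[-1.0000 0.0000 0.0000]
Step 1: x=[5.0000 9.0000 13.0000] v=[-4.0000 2.0000 0.0000]
Step 2: x=[2.7500 10.0000 13.2500] v=[-4.5000 2.0000 0.5000]
Step 3: x=[1.6250 10.0000 13.9375] v=[-2.2500 0.0000 1.3750]
Step 4: x=[2.1875 8.8906 14.8907] v=[1.1250 -2.2188 1.9063]
Step 5: x=[3.8789 7.6055 15.5939] v=[3.3828 -2.5703 1.4063]
Step 6: x=[5.5323 7.3858 15.5500] v=[3.3067 -0.4394 -0.0879]
Step 7: x=[6.2660 8.7438 14.7150] v=[1.4673 2.7160 -1.6700]
Max displacement = 3.3750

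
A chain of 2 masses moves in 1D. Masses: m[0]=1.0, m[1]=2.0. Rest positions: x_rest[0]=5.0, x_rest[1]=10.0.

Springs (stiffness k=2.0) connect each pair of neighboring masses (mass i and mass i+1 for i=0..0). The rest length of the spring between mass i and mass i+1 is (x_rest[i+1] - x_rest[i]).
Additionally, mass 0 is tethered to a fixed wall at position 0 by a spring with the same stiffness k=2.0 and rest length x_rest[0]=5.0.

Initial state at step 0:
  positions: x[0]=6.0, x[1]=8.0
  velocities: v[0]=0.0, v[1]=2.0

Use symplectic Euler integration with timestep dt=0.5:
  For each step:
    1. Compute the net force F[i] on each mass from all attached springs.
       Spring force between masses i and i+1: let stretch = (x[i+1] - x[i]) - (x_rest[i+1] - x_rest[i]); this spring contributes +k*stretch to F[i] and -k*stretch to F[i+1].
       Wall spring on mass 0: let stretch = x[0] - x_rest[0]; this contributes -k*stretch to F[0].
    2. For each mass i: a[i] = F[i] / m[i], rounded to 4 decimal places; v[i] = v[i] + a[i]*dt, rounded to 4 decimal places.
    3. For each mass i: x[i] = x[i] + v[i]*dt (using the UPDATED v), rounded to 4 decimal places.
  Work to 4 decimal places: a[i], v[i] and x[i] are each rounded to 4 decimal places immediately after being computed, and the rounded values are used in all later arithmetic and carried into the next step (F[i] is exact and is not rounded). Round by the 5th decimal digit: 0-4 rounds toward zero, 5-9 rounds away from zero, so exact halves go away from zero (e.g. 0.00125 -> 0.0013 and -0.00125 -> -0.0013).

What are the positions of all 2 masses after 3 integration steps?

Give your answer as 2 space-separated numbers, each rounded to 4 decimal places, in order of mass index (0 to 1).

Step 0: x=[6.0000 8.0000] v=[0.0000 2.0000]
Step 1: x=[4.0000 9.7500] v=[-4.0000 3.5000]
Step 2: x=[2.8750 11.3125] v=[-2.2500 3.1250]
Step 3: x=[4.5313 12.0157] v=[3.3125 1.4063]

Answer: 4.5313 12.0157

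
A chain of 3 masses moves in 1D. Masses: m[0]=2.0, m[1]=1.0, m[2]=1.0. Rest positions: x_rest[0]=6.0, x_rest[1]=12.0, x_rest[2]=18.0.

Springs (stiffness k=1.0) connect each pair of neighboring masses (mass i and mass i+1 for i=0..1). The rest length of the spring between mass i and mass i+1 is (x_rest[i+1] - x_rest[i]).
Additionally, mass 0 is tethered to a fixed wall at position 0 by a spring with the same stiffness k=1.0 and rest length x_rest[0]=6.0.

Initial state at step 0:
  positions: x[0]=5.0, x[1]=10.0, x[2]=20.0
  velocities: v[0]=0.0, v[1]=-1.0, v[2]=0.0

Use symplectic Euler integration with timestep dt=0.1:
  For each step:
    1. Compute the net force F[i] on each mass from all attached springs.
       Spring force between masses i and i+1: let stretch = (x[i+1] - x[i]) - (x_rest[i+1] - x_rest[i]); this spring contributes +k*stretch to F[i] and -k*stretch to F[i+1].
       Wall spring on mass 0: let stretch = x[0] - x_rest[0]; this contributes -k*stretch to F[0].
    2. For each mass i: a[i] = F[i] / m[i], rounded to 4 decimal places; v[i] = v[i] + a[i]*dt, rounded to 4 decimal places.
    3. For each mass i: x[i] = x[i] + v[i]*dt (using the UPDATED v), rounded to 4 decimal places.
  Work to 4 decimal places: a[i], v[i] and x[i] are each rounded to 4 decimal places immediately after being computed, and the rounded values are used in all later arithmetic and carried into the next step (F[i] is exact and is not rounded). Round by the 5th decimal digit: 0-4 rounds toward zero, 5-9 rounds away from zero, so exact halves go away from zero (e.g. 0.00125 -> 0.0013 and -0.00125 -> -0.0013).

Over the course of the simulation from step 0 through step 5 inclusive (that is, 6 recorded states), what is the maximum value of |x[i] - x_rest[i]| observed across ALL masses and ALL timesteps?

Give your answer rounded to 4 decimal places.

Step 0: x=[5.0000 10.0000 20.0000] v=[0.0000 -1.0000 0.0000]
Step 1: x=[5.0000 9.9500 19.9600] v=[0.0000 -0.5000 -0.4000]
Step 2: x=[4.9998 9.9506 19.8799] v=[-0.0025 0.0060 -0.8010]
Step 3: x=[4.9993 10.0010 19.7605] v=[-0.0050 0.5039 -1.1939]
Step 4: x=[4.9988 10.0990 19.6035] v=[-0.0049 0.9797 -1.5699]
Step 5: x=[4.9988 10.2410 19.4115] v=[0.0002 1.4201 -1.9204]
Max displacement = 2.0500

Answer: 2.0500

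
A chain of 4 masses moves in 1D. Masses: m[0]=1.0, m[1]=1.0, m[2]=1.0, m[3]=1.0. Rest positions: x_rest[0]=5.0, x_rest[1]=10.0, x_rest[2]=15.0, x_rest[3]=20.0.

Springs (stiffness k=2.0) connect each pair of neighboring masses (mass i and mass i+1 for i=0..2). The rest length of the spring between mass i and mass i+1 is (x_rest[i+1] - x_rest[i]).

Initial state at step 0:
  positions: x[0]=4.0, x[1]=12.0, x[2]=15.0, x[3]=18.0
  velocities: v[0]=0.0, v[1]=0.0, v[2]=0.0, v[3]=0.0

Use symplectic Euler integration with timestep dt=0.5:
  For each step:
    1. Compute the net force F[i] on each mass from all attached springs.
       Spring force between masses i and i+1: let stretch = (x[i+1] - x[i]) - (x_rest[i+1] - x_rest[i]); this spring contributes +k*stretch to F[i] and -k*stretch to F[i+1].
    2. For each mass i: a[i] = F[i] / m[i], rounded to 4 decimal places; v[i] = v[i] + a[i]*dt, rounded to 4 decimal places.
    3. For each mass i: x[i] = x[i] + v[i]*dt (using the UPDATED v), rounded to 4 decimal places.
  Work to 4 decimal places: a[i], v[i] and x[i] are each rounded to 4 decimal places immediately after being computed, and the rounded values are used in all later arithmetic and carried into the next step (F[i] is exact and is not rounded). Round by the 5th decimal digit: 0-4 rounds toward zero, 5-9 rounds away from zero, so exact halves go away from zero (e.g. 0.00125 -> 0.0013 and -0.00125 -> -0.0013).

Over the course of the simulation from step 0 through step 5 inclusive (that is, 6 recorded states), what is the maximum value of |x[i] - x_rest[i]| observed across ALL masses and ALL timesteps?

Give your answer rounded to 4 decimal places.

Step 0: x=[4.0000 12.0000 15.0000 18.0000] v=[0.0000 0.0000 0.0000 0.0000]
Step 1: x=[5.5000 9.5000 15.0000 19.0000] v=[3.0000 -5.0000 0.0000 2.0000]
Step 2: x=[6.5000 7.7500 14.2500 20.5000] v=[2.0000 -3.5000 -1.5000 3.0000]
Step 3: x=[5.6250 8.6250 13.3750 21.3750] v=[-1.7500 1.7500 -1.7500 1.7500]
Step 4: x=[3.7500 10.3750 14.1250 20.7500] v=[-3.7500 3.5000 1.5000 -1.2500]
Step 5: x=[2.6875 10.6875 16.3125 19.3125] v=[-2.1250 0.6250 4.3750 -2.8750]
Max displacement = 2.3125

Answer: 2.3125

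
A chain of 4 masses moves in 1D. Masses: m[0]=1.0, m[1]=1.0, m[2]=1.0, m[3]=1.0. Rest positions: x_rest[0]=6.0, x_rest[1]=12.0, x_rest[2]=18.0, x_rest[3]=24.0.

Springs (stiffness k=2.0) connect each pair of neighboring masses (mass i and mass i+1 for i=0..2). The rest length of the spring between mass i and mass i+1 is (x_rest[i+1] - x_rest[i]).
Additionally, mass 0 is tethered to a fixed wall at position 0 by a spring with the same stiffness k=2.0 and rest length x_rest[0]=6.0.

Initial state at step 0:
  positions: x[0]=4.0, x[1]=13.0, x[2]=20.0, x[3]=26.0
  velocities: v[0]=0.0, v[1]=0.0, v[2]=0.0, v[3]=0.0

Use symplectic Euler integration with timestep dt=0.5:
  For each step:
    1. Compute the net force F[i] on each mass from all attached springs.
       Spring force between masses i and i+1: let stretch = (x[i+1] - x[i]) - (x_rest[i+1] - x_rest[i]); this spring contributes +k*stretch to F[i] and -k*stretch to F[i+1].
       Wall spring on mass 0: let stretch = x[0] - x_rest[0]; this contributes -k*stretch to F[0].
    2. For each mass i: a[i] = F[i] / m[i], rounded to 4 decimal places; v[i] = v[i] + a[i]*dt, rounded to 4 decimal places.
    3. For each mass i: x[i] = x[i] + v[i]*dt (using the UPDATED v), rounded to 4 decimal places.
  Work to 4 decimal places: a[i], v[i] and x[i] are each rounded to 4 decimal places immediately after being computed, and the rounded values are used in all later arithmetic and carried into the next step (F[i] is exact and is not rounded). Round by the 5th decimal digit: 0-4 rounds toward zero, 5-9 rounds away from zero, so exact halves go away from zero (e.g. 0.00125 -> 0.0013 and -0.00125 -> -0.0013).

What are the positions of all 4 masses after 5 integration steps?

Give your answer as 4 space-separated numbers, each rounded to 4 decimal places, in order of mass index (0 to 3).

Answer: 5.4688 13.3438 19.6563 22.6563

Derivation:
Step 0: x=[4.0000 13.0000 20.0000 26.0000] v=[0.0000 0.0000 0.0000 0.0000]
Step 1: x=[6.5000 12.0000 19.5000 26.0000] v=[5.0000 -2.0000 -1.0000 0.0000]
Step 2: x=[8.5000 12.0000 18.5000 25.7500] v=[4.0000 0.0000 -2.0000 -0.5000]
Step 3: x=[8.0000 13.5000 17.8750 24.8750] v=[-1.0000 3.0000 -1.2500 -1.7500]
Step 4: x=[6.2500 14.4375 18.5625 23.5000] v=[-3.5000 1.8750 1.3750 -2.7500]
Step 5: x=[5.4688 13.3438 19.6563 22.6563] v=[-1.5625 -2.1875 2.1875 -1.6875]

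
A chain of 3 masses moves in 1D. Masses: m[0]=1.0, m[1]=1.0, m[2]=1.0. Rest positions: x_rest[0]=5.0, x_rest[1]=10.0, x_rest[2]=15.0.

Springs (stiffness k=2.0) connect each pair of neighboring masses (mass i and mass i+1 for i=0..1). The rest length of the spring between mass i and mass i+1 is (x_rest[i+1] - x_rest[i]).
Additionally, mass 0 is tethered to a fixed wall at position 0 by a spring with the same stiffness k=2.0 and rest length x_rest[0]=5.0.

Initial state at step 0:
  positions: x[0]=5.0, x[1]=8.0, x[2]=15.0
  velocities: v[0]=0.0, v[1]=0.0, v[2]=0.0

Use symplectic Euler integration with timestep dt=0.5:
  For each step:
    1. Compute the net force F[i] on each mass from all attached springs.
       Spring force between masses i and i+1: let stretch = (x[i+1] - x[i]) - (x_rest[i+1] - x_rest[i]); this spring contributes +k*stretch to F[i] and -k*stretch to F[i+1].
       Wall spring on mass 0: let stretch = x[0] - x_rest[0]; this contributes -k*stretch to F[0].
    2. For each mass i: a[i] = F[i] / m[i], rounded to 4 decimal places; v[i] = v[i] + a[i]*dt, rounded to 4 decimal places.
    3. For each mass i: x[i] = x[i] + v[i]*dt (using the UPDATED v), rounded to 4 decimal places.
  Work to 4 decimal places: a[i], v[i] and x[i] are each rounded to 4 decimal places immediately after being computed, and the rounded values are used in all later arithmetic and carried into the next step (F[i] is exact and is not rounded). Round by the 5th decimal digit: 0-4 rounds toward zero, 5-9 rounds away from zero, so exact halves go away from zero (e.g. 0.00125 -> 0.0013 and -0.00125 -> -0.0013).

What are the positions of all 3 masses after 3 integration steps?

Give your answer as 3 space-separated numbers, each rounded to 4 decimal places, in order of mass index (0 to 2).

Step 0: x=[5.0000 8.0000 15.0000] v=[0.0000 0.0000 0.0000]
Step 1: x=[4.0000 10.0000 14.0000] v=[-2.0000 4.0000 -2.0000]
Step 2: x=[4.0000 11.0000 13.5000] v=[0.0000 2.0000 -1.0000]
Step 3: x=[5.5000 9.7500 14.2500] v=[3.0000 -2.5000 1.5000]

Answer: 5.5000 9.7500 14.2500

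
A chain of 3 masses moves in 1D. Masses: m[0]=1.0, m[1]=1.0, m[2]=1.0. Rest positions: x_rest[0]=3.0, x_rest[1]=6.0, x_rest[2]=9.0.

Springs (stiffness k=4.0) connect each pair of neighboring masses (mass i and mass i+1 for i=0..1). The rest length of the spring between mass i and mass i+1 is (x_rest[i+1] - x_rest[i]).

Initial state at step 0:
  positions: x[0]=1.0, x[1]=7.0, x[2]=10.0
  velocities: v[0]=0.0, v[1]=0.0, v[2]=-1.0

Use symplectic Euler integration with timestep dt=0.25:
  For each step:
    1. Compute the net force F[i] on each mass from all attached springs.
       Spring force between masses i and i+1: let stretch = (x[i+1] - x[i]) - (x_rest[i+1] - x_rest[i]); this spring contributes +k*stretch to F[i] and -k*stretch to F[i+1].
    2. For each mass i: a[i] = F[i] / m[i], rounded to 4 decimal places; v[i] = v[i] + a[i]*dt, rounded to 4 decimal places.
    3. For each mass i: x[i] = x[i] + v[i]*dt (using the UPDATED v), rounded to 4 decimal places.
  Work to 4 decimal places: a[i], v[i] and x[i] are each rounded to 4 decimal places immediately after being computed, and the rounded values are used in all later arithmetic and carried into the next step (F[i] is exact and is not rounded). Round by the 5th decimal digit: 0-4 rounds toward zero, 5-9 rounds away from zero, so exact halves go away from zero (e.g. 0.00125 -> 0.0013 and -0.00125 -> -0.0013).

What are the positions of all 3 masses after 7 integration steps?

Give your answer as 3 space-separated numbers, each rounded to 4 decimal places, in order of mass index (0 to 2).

Step 0: x=[1.0000 7.0000 10.0000] v=[0.0000 0.0000 -1.0000]
Step 1: x=[1.7500 6.2500 9.7500] v=[3.0000 -3.0000 -1.0000]
Step 2: x=[2.8750 5.2500 9.3750] v=[4.5000 -4.0000 -1.5000]
Step 3: x=[3.8438 4.6875 8.7188] v=[3.8750 -2.2500 -2.6250]
Step 4: x=[4.2735 4.9219 7.8047] v=[1.7187 0.9376 -3.6563]
Step 5: x=[4.1153 5.7149 6.9199] v=[-0.6329 3.1720 -3.5391]
Step 6: x=[3.6070 6.4093 6.4839] v=[-2.0333 2.7774 -1.7441]
Step 7: x=[3.0493 6.4217 6.7792] v=[-2.2310 0.0497 1.1813]

Answer: 3.0493 6.4217 6.7792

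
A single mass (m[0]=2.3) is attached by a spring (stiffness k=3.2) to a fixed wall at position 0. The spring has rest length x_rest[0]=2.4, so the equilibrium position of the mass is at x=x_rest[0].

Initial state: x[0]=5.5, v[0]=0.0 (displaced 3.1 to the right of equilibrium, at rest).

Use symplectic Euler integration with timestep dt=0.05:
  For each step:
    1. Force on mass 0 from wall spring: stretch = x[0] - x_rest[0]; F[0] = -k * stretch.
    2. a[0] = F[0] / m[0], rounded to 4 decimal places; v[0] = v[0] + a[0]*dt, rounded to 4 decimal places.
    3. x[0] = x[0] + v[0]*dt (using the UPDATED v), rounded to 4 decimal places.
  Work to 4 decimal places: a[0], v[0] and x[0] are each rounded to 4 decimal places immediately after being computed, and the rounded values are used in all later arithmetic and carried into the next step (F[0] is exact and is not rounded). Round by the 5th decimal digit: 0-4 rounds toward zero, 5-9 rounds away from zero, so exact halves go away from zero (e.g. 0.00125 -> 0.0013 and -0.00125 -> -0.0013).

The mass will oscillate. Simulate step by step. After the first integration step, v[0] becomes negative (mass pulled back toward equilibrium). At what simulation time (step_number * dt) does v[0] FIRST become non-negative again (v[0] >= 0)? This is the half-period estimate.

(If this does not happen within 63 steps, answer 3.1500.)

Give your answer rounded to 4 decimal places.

Step 0: x=[5.5000] v=[0.0000]
Step 1: x=[5.4892] v=[-0.2157]
Step 2: x=[5.4677] v=[-0.4306]
Step 3: x=[5.4355] v=[-0.6440]
Step 4: x=[5.3927] v=[-0.8552]
Step 5: x=[5.3395] v=[-1.0634]
Step 6: x=[5.2761] v=[-1.2679]
Step 7: x=[5.2027] v=[-1.4680]
Step 8: x=[5.1196] v=[-1.6630]
Step 9: x=[5.0270] v=[-1.8522]
Step 10: x=[4.9253] v=[-2.0350]
Step 11: x=[4.8148] v=[-2.2107]
Step 12: x=[4.6959] v=[-2.3787]
Step 13: x=[4.5690] v=[-2.5384]
Step 14: x=[4.4345] v=[-2.6893]
Step 15: x=[4.2930] v=[-2.8308]
Step 16: x=[4.1449] v=[-2.9625]
Step 17: x=[3.9907] v=[-3.0839]
Step 18: x=[3.8310] v=[-3.1946]
Step 19: x=[3.6663] v=[-3.2942]
Step 20: x=[3.4972] v=[-3.3823]
Step 21: x=[3.3243] v=[-3.4586]
Step 22: x=[3.1482] v=[-3.5229]
Step 23: x=[2.9695] v=[-3.5750]
Step 24: x=[2.7888] v=[-3.6146]
Step 25: x=[2.6067] v=[-3.6416]
Step 26: x=[2.4239] v=[-3.6560]
Step 27: x=[2.2410] v=[-3.6577]
Step 28: x=[2.0587] v=[-3.6466]
Step 29: x=[1.8776] v=[-3.6229]
Step 30: x=[1.6983] v=[-3.5866]
Step 31: x=[1.5214] v=[-3.5378]
Step 32: x=[1.3476] v=[-3.4767]
Step 33: x=[1.1774] v=[-3.4035]
Step 34: x=[1.0115] v=[-3.3185]
Step 35: x=[0.8504] v=[-3.2219]
Step 36: x=[0.6947] v=[-3.1141]
Step 37: x=[0.5449] v=[-2.9955]
Step 38: x=[0.4016] v=[-2.8665]
Step 39: x=[0.2652] v=[-2.7275]
Step 40: x=[0.1363] v=[-2.5790]
Step 41: x=[0.0152] v=[-2.4215]
Step 42: x=[-0.0976] v=[-2.2556]
Step 43: x=[-0.2017] v=[-2.0819]
Step 44: x=[-0.2967] v=[-1.9009]
Step 45: x=[-0.3824] v=[-1.7133]
Step 46: x=[-0.4584] v=[-1.5197]
Step 47: x=[-0.5244] v=[-1.3209]
Step 48: x=[-0.5803] v=[-1.1175]
Step 49: x=[-0.6258] v=[-0.9102]
Step 50: x=[-0.6608] v=[-0.6997]
Step 51: x=[-0.6851] v=[-0.4868]
Step 52: x=[-0.6987] v=[-0.2722]
Step 53: x=[-0.7015] v=[-0.0566]
Step 54: x=[-0.6935] v=[0.1592]
First v>=0 after going negative at step 54, time=2.7000

Answer: 2.7000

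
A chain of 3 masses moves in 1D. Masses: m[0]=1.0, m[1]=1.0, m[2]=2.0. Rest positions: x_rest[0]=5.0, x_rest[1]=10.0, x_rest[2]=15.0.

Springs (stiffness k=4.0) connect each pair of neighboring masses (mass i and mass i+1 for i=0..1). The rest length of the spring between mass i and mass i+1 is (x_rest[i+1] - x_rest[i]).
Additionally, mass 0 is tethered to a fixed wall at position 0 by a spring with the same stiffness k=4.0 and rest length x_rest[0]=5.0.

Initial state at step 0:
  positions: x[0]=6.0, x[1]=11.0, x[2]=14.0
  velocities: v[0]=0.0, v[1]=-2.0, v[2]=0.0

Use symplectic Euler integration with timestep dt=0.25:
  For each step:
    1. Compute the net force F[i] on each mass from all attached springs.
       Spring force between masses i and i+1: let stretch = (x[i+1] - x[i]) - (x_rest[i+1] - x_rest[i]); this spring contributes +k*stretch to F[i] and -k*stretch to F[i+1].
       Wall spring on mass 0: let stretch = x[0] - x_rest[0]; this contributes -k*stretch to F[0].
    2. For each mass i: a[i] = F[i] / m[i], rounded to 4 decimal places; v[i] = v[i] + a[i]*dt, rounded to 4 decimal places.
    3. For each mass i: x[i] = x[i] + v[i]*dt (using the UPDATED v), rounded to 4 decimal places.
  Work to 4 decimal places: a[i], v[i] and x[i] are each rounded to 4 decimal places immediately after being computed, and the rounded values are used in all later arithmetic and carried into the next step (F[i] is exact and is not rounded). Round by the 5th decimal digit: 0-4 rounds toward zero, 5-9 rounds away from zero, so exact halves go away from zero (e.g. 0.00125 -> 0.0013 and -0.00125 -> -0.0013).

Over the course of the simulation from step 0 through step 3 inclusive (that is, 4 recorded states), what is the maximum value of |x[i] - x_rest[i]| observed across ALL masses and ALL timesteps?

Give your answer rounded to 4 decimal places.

Step 0: x=[6.0000 11.0000 14.0000] v=[0.0000 -2.0000 0.0000]
Step 1: x=[5.7500 10.0000 14.2500] v=[-1.0000 -4.0000 1.0000]
Step 2: x=[5.1250 9.0000 14.5938] v=[-2.5000 -4.0000 1.3750]
Step 3: x=[4.1875 8.4297 14.8633] v=[-3.7500 -2.2812 1.0781]
Max displacement = 1.5703

Answer: 1.5703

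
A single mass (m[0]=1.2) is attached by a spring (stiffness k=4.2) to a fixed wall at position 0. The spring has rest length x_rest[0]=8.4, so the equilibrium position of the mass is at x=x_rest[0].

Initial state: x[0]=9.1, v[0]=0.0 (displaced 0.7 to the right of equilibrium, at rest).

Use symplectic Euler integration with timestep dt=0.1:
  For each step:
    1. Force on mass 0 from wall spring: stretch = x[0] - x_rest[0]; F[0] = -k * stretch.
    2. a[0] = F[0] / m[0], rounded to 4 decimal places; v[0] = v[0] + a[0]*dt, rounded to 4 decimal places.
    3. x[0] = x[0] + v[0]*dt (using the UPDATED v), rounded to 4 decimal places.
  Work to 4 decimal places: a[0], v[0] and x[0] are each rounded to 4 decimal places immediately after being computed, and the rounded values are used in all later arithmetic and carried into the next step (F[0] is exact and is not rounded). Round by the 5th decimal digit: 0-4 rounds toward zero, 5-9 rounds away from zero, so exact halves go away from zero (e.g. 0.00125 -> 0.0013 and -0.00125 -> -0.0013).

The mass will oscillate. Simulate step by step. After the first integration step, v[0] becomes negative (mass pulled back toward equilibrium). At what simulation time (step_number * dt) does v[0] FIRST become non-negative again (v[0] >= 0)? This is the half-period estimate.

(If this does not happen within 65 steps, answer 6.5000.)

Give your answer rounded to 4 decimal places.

Answer: 1.7000

Derivation:
Step 0: x=[9.1000] v=[0.0000]
Step 1: x=[9.0755] v=[-0.2450]
Step 2: x=[9.0274] v=[-0.4814]
Step 3: x=[8.9573] v=[-0.7010]
Step 4: x=[8.8677] v=[-0.8961]
Step 5: x=[8.7617] v=[-1.0598]
Step 6: x=[8.6431] v=[-1.1864]
Step 7: x=[8.5160] v=[-1.2715]
Step 8: x=[8.3848] v=[-1.3121]
Step 9: x=[8.2541] v=[-1.3068]
Step 10: x=[8.1285] v=[-1.2557]
Step 11: x=[8.0124] v=[-1.1607]
Step 12: x=[7.9099] v=[-1.0250]
Step 13: x=[7.8246] v=[-0.8535]
Step 14: x=[7.7594] v=[-0.6521]
Step 15: x=[7.7166] v=[-0.4279]
Step 16: x=[7.6977] v=[-0.1887]
Step 17: x=[7.7034] v=[0.0571]
First v>=0 after going negative at step 17, time=1.7000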